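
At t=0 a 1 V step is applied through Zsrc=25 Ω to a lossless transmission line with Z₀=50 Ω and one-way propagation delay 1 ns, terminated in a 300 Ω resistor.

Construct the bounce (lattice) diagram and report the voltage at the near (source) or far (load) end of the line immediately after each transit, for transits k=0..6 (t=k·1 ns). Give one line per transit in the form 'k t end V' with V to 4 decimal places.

0 0 source 0.6667
1 1 load 1.1429
2 2 source 0.9841
3 3 load 0.8707
4 4 source 0.9085
5 5 load 0.9355
6 6 source 0.9265

Γ_L=0.714286, Γ_S=-0.333333; launch V₁=1·50/75=0.666667
k=0 src: V=0.6667
k=1 load: inc=0.666667, refl=0.666667·0.714286=0.4762; V=0.000000+0.666667+0.476190=1.1429
k=2 src: inc=0.476190, refl=0.476190·-0.333333=-0.1587; V=0.666667+0.476190+-0.158730=0.9841
k=3 load: inc=-0.158730, refl=-0.158730·0.714286=-0.1134; V=1.142857+-0.158730+-0.113379=0.8707
k=4 src: inc=-0.113379, refl=-0.113379·-0.333333=0.0378; V=0.984127+-0.113379+0.037793=0.9085
k=5 load: inc=0.037793, refl=0.037793·0.714286=0.0270; V=0.870748+0.037793+0.026995=0.9355
k=6 src: inc=0.026995, refl=0.026995·-0.333333=-0.0090; V=0.908541+0.026995+-0.008998=0.9265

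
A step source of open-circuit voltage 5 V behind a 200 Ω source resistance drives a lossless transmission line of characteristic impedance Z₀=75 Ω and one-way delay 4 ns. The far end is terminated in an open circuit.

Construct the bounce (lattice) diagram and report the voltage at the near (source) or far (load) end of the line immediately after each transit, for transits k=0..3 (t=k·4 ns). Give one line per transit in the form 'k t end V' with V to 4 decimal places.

0 0 source 1.3636
1 4 load 2.7273
2 8 source 3.3471
3 12 load 3.9669

Γ_L=1.000000, Γ_S=0.454545; launch V₁=5·75/275=1.363636
k=0 src: V=1.3636
k=1 load: inc=1.363636, refl=1.363636·1.000000=1.3636; V=0.000000+1.363636+1.363636=2.7273
k=2 src: inc=1.363636, refl=1.363636·0.454545=0.6198; V=1.363636+1.363636+0.619835=3.3471
k=3 load: inc=0.619835, refl=0.619835·1.000000=0.6198; V=2.727273+0.619835+0.619835=3.9669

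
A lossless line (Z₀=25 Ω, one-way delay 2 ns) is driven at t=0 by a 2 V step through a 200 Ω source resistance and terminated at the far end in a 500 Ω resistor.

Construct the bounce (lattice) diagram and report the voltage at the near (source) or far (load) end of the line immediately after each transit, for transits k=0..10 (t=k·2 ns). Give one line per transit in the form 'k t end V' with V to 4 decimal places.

0 0 source 0.2222
1 2 load 0.4233
2 4 source 0.5797
3 6 load 0.7211
4 8 source 0.8312
5 10 load 0.9308
6 12 source 1.0082
7 14 load 1.0783
8 16 source 1.1327
9 18 load 1.1821
10 20 source 1.2204

Γ_L=0.904762, Γ_S=0.777778; launch V₁=2·25/225=0.222222
k=0 src: V=0.2222
k=1 load: inc=0.222222, refl=0.222222·0.904762=0.2011; V=0.000000+0.222222+0.201058=0.4233
k=2 src: inc=0.201058, refl=0.201058·0.777778=0.1564; V=0.222222+0.201058+0.156379=0.5797
k=3 load: inc=0.156379, refl=0.156379·0.904762=0.1415; V=0.423280+0.156379+0.141485=0.7211
k=4 src: inc=0.141485, refl=0.141485·0.777778=0.1100; V=0.579659+0.141485+0.110044=0.8312
k=5 load: inc=0.110044, refl=0.110044·0.904762=0.0996; V=0.721144+0.110044+0.099564=0.9308
k=6 src: inc=0.099564, refl=0.099564·0.777778=0.0774; V=0.831189+0.099564+0.077439=1.0082
k=7 load: inc=0.077439, refl=0.077439·0.904762=0.0701; V=0.930752+0.077439+0.070063=1.0783
k=8 src: inc=0.070063, refl=0.070063·0.777778=0.0545; V=1.008191+0.070063+0.054494=1.1327
k=9 load: inc=0.054494, refl=0.054494·0.904762=0.0493; V=1.078254+0.054494+0.049304=1.1821
k=10 src: inc=0.049304, refl=0.049304·0.777778=0.0383; V=1.132748+0.049304+0.038347=1.2204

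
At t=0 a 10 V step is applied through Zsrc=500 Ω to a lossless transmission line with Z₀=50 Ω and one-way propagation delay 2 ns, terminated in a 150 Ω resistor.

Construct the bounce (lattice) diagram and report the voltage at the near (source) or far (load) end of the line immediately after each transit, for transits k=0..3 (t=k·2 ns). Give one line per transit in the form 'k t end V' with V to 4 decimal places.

Γ_L=0.500000, Γ_S=0.818182; launch V₁=10·50/550=0.909091
k=0 src: V=0.9091
k=1 load: inc=0.909091, refl=0.909091·0.500000=0.4545; V=0.000000+0.909091+0.454545=1.3636
k=2 src: inc=0.454545, refl=0.454545·0.818182=0.3719; V=0.909091+0.454545+0.371901=1.7355
k=3 load: inc=0.371901, refl=0.371901·0.500000=0.1860; V=1.363636+0.371901+0.185950=1.9215

0 0 source 0.9091
1 2 load 1.3636
2 4 source 1.7355
3 6 load 1.9215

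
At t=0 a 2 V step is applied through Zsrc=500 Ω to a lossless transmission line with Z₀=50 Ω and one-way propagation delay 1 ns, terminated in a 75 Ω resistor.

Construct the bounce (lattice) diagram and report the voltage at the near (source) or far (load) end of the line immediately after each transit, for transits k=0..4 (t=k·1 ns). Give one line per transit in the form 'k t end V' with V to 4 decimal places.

Γ_L=0.200000, Γ_S=0.818182; launch V₁=2·50/550=0.181818
k=0 src: V=0.1818
k=1 load: inc=0.181818, refl=0.181818·0.200000=0.0364; V=0.000000+0.181818+0.036364=0.2182
k=2 src: inc=0.036364, refl=0.036364·0.818182=0.0298; V=0.181818+0.036364+0.029752=0.2479
k=3 load: inc=0.029752, refl=0.029752·0.200000=0.0060; V=0.218182+0.029752+0.005950=0.2539
k=4 src: inc=0.005950, refl=0.005950·0.818182=0.0049; V=0.247934+0.005950+0.004869=0.2588

0 0 source 0.1818
1 1 load 0.2182
2 2 source 0.2479
3 3 load 0.2539
4 4 source 0.2588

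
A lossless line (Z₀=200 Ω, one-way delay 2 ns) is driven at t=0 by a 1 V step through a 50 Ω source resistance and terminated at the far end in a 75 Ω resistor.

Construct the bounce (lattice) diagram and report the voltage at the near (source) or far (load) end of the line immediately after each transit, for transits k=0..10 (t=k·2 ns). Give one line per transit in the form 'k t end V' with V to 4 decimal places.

Γ_L=-0.454545, Γ_S=-0.600000; launch V₁=1·200/250=0.800000
k=0 src: V=0.8000
k=1 load: inc=0.800000, refl=0.800000·-0.454545=-0.3636; V=0.000000+0.800000+-0.363636=0.4364
k=2 src: inc=-0.363636, refl=-0.363636·-0.600000=0.2182; V=0.800000+-0.363636+0.218182=0.6545
k=3 load: inc=0.218182, refl=0.218182·-0.454545=-0.0992; V=0.436364+0.218182+-0.099174=0.5554
k=4 src: inc=-0.099174, refl=-0.099174·-0.600000=0.0595; V=0.654545+-0.099174+0.059504=0.6149
k=5 load: inc=0.059504, refl=0.059504·-0.454545=-0.0270; V=0.555372+0.059504+-0.027047=0.5878
k=6 src: inc=-0.027047, refl=-0.027047·-0.600000=0.0162; V=0.614876+-0.027047+0.016228=0.6041
k=7 load: inc=0.016228, refl=0.016228·-0.454545=-0.0074; V=0.587829+0.016228+-0.007377=0.5967
k=8 src: inc=-0.007377, refl=-0.007377·-0.600000=0.0044; V=0.604057+-0.007377+0.004426=0.6011
k=9 load: inc=0.004426, refl=0.004426·-0.454545=-0.0020; V=0.596681+0.004426+-0.002012=0.5991
k=10 src: inc=-0.002012, refl=-0.002012·-0.600000=0.0012; V=0.601106+-0.002012+0.001207=0.6003

0 0 source 0.8000
1 2 load 0.4364
2 4 source 0.6545
3 6 load 0.5554
4 8 source 0.6149
5 10 load 0.5878
6 12 source 0.6041
7 14 load 0.5967
8 16 source 0.6011
9 18 load 0.5991
10 20 source 0.6003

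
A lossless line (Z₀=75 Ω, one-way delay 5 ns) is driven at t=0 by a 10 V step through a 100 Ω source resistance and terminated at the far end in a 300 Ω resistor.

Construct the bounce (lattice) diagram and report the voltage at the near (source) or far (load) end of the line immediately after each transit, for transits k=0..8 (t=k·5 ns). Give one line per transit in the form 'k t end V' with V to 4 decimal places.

Γ_L=0.600000, Γ_S=0.142857; launch V₁=10·75/175=4.285714
k=0 src: V=4.2857
k=1 load: inc=4.285714, refl=4.285714·0.600000=2.5714; V=0.000000+4.285714+2.571429=6.8571
k=2 src: inc=2.571429, refl=2.571429·0.142857=0.3673; V=4.285714+2.571429+0.367347=7.2245
k=3 load: inc=0.367347, refl=0.367347·0.600000=0.2204; V=6.857143+0.367347+0.220408=7.4449
k=4 src: inc=0.220408, refl=0.220408·0.142857=0.0315; V=7.224490+0.220408+0.031487=7.4764
k=5 load: inc=0.031487, refl=0.031487·0.600000=0.0189; V=7.444898+0.031487+0.018892=7.4953
k=6 src: inc=0.018892, refl=0.018892·0.142857=0.0027; V=7.476385+0.018892+0.002699=7.4980
k=7 load: inc=0.002699, refl=0.002699·0.600000=0.0016; V=7.495277+0.002699+0.001619=7.4996
k=8 src: inc=0.001619, refl=0.001619·0.142857=0.0002; V=7.497976+0.001619+0.000231=7.4998

0 0 source 4.2857
1 5 load 6.8571
2 10 source 7.2245
3 15 load 7.4449
4 20 source 7.4764
5 25 load 7.4953
6 30 source 7.4980
7 35 load 7.4996
8 40 source 7.4998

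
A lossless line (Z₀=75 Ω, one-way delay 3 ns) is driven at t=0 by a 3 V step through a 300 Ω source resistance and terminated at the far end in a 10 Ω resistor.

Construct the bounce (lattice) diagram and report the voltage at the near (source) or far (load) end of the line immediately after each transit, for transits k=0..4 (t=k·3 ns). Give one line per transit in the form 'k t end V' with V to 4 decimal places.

0 0 source 0.6000
1 3 load 0.1412
2 6 source -0.1341
3 9 load 0.0764
4 12 source 0.2027

Γ_L=-0.764706, Γ_S=0.600000; launch V₁=3·75/375=0.600000
k=0 src: V=0.6000
k=1 load: inc=0.600000, refl=0.600000·-0.764706=-0.4588; V=0.000000+0.600000+-0.458824=0.1412
k=2 src: inc=-0.458824, refl=-0.458824·0.600000=-0.2753; V=0.600000+-0.458824+-0.275294=-0.1341
k=3 load: inc=-0.275294, refl=-0.275294·-0.764706=0.2105; V=0.141176+-0.275294+0.210519=0.0764
k=4 src: inc=0.210519, refl=0.210519·0.600000=0.1263; V=-0.134118+0.210519+0.126311=0.2027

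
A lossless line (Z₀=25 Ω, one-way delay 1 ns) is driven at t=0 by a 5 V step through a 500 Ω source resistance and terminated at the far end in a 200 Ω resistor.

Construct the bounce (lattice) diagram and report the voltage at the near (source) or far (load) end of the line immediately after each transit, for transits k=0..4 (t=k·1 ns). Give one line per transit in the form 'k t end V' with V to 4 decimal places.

Γ_L=0.777778, Γ_S=0.904762; launch V₁=5·25/525=0.238095
k=0 src: V=0.2381
k=1 load: inc=0.238095, refl=0.238095·0.777778=0.1852; V=0.000000+0.238095+0.185185=0.4233
k=2 src: inc=0.185185, refl=0.185185·0.904762=0.1675; V=0.238095+0.185185+0.167549=0.5908
k=3 load: inc=0.167549, refl=0.167549·0.777778=0.1303; V=0.423280+0.167549+0.130316=0.7211
k=4 src: inc=0.130316, refl=0.130316·0.904762=0.1179; V=0.590829+0.130316+0.117905=0.8390

0 0 source 0.2381
1 1 load 0.4233
2 2 source 0.5908
3 3 load 0.7211
4 4 source 0.8390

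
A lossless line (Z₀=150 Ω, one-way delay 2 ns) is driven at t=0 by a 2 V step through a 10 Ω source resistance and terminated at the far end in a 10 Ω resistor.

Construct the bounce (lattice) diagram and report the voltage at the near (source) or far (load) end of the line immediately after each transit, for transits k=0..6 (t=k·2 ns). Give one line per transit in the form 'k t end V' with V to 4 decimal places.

Γ_L=-0.875000, Γ_S=-0.875000; launch V₁=2·150/160=1.875000
k=0 src: V=1.8750
k=1 load: inc=1.875000, refl=1.875000·-0.875000=-1.6406; V=0.000000+1.875000+-1.640625=0.2344
k=2 src: inc=-1.640625, refl=-1.640625·-0.875000=1.4355; V=1.875000+-1.640625+1.435547=1.6699
k=3 load: inc=1.435547, refl=1.435547·-0.875000=-1.2561; V=0.234375+1.435547+-1.256104=0.4138
k=4 src: inc=-1.256104, refl=-1.256104·-0.875000=1.0991; V=1.669922+-1.256104+1.099091=1.5129
k=5 load: inc=1.099091, refl=1.099091·-0.875000=-0.9617; V=0.413818+1.099091+-0.961704=0.5512
k=6 src: inc=-0.961704, refl=-0.961704·-0.875000=0.8415; V=1.512909+-0.961704+0.841491=1.3927

0 0 source 1.8750
1 2 load 0.2344
2 4 source 1.6699
3 6 load 0.4138
4 8 source 1.5129
5 10 load 0.5512
6 12 source 1.3927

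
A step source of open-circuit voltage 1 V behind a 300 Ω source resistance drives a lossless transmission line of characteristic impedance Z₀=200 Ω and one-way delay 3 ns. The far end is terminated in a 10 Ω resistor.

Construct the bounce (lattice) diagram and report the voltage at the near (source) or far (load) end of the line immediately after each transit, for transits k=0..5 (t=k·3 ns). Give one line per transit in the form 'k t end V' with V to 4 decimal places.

Γ_L=-0.904762, Γ_S=0.200000; launch V₁=1·200/500=0.400000
k=0 src: V=0.4000
k=1 load: inc=0.400000, refl=0.400000·-0.904762=-0.3619; V=0.000000+0.400000+-0.361905=0.0381
k=2 src: inc=-0.361905, refl=-0.361905·0.200000=-0.0724; V=0.400000+-0.361905+-0.072381=-0.0343
k=3 load: inc=-0.072381, refl=-0.072381·-0.904762=0.0655; V=0.038095+-0.072381+0.065488=0.0312
k=4 src: inc=0.065488, refl=0.065488·0.200000=0.0131; V=-0.034286+0.065488+0.013098=0.0443
k=5 load: inc=0.013098, refl=0.013098·-0.904762=-0.0119; V=0.031202+0.013098+-0.011850=0.0324

0 0 source 0.4000
1 3 load 0.0381
2 6 source -0.0343
3 9 load 0.0312
4 12 source 0.0443
5 15 load 0.0324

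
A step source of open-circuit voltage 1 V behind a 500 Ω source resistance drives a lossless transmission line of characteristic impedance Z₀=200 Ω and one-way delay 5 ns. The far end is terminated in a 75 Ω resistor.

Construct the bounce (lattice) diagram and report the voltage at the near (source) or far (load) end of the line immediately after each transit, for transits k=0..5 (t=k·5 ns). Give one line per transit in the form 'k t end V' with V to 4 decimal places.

Γ_L=-0.454545, Γ_S=0.428571; launch V₁=1·200/700=0.285714
k=0 src: V=0.2857
k=1 load: inc=0.285714, refl=0.285714·-0.454545=-0.1299; V=0.000000+0.285714+-0.129870=0.1558
k=2 src: inc=-0.129870, refl=-0.129870·0.428571=-0.0557; V=0.285714+-0.129870+-0.055659=0.1002
k=3 load: inc=-0.055659, refl=-0.055659·-0.454545=0.0253; V=0.155844+-0.055659+0.025299=0.1255
k=4 src: inc=0.025299, refl=0.025299·0.428571=0.0108; V=0.100186+0.025299+0.010843=0.1363
k=5 load: inc=0.010843, refl=0.010843·-0.454545=-0.0049; V=0.125485+0.010843+-0.004928=0.1314

0 0 source 0.2857
1 5 load 0.1558
2 10 source 0.1002
3 15 load 0.1255
4 20 source 0.1363
5 25 load 0.1314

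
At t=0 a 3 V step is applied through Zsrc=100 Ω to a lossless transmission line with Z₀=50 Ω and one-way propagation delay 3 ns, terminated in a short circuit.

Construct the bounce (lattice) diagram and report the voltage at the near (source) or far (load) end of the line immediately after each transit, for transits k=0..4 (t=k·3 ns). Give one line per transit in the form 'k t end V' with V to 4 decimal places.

Γ_L=-1.000000, Γ_S=0.333333; launch V₁=3·50/150=1.000000
k=0 src: V=1.0000
k=1 load: inc=1.000000, refl=1.000000·-1.000000=-1.0000; V=0.000000+1.000000+-1.000000=0.0000
k=2 src: inc=-1.000000, refl=-1.000000·0.333333=-0.3333; V=1.000000+-1.000000+-0.333333=-0.3333
k=3 load: inc=-0.333333, refl=-0.333333·-1.000000=0.3333; V=0.000000+-0.333333+0.333333=0.0000
k=4 src: inc=0.333333, refl=0.333333·0.333333=0.1111; V=-0.333333+0.333333+0.111111=0.1111

0 0 source 1.0000
1 3 load 0.0000
2 6 source -0.3333
3 9 load 0.0000
4 12 source 0.1111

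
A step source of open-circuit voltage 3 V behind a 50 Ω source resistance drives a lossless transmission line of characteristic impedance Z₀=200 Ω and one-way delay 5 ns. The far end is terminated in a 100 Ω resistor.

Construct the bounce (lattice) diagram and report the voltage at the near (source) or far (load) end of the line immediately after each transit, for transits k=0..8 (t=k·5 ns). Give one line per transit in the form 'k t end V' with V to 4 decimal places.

0 0 source 2.4000
1 5 load 1.6000
2 10 source 2.0800
3 15 load 1.9200
4 20 source 2.0160
5 25 load 1.9840
6 30 source 2.0032
7 35 load 1.9968
8 40 source 2.0006

Γ_L=-0.333333, Γ_S=-0.600000; launch V₁=3·200/250=2.400000
k=0 src: V=2.4000
k=1 load: inc=2.400000, refl=2.400000·-0.333333=-0.8000; V=0.000000+2.400000+-0.800000=1.6000
k=2 src: inc=-0.800000, refl=-0.800000·-0.600000=0.4800; V=2.400000+-0.800000+0.480000=2.0800
k=3 load: inc=0.480000, refl=0.480000·-0.333333=-0.1600; V=1.600000+0.480000+-0.160000=1.9200
k=4 src: inc=-0.160000, refl=-0.160000·-0.600000=0.0960; V=2.080000+-0.160000+0.096000=2.0160
k=5 load: inc=0.096000, refl=0.096000·-0.333333=-0.0320; V=1.920000+0.096000+-0.032000=1.9840
k=6 src: inc=-0.032000, refl=-0.032000·-0.600000=0.0192; V=2.016000+-0.032000+0.019200=2.0032
k=7 load: inc=0.019200, refl=0.019200·-0.333333=-0.0064; V=1.984000+0.019200+-0.006400=1.9968
k=8 src: inc=-0.006400, refl=-0.006400·-0.600000=0.0038; V=2.003200+-0.006400+0.003840=2.0006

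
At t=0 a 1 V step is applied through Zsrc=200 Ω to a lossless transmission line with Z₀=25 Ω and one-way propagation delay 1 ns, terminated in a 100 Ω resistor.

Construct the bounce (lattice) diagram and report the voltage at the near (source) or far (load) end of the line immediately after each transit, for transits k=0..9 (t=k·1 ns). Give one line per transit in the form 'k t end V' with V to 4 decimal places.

Γ_L=0.600000, Γ_S=0.777778; launch V₁=1·25/225=0.111111
k=0 src: V=0.1111
k=1 load: inc=0.111111, refl=0.111111·0.600000=0.0667; V=0.000000+0.111111+0.066667=0.1778
k=2 src: inc=0.066667, refl=0.066667·0.777778=0.0519; V=0.111111+0.066667+0.051852=0.2296
k=3 load: inc=0.051852, refl=0.051852·0.600000=0.0311; V=0.177778+0.051852+0.031111=0.2607
k=4 src: inc=0.031111, refl=0.031111·0.777778=0.0242; V=0.229630+0.031111+0.024198=0.2849
k=5 load: inc=0.024198, refl=0.024198·0.600000=0.0145; V=0.260741+0.024198+0.014519=0.2995
k=6 src: inc=0.014519, refl=0.014519·0.777778=0.0113; V=0.284938+0.014519+0.011292=0.3107
k=7 load: inc=0.011292, refl=0.011292·0.600000=0.0068; V=0.299457+0.011292+0.006775=0.3175
k=8 src: inc=0.006775, refl=0.006775·0.777778=0.0053; V=0.310749+0.006775+0.005270=0.3228
k=9 load: inc=0.005270, refl=0.005270·0.600000=0.0032; V=0.317524+0.005270+0.003162=0.3260

0 0 source 0.1111
1 1 load 0.1778
2 2 source 0.2296
3 3 load 0.2607
4 4 source 0.2849
5 5 load 0.2995
6 6 source 0.3107
7 7 load 0.3175
8 8 source 0.3228
9 9 load 0.3260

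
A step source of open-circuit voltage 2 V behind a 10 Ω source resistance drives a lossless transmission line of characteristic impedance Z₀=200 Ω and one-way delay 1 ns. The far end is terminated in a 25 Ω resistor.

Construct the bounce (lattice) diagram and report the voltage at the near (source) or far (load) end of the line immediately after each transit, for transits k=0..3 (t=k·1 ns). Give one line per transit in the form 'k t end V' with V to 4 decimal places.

Γ_L=-0.777778, Γ_S=-0.904762; launch V₁=2·200/210=1.904762
k=0 src: V=1.9048
k=1 load: inc=1.904762, refl=1.904762·-0.777778=-1.4815; V=0.000000+1.904762+-1.481481=0.4233
k=2 src: inc=-1.481481, refl=-1.481481·-0.904762=1.3404; V=1.904762+-1.481481+1.340388=1.7637
k=3 load: inc=1.340388, refl=1.340388·-0.777778=-1.0425; V=0.423280+1.340388+-1.042524=0.7211

0 0 source 1.9048
1 1 load 0.4233
2 2 source 1.7637
3 3 load 0.7211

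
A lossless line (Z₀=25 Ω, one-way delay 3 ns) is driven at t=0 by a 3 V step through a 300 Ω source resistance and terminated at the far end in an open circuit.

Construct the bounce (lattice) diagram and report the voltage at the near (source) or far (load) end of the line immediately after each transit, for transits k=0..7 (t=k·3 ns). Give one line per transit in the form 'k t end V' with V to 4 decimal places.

0 0 source 0.2308
1 3 load 0.4615
2 6 source 0.6568
3 9 load 0.8521
4 12 source 1.0173
5 15 load 1.1825
6 18 source 1.3223
7 21 load 1.4621

Γ_L=1.000000, Γ_S=0.846154; launch V₁=3·25/325=0.230769
k=0 src: V=0.2308
k=1 load: inc=0.230769, refl=0.230769·1.000000=0.2308; V=0.000000+0.230769+0.230769=0.4615
k=2 src: inc=0.230769, refl=0.230769·0.846154=0.1953; V=0.230769+0.230769+0.195266=0.6568
k=3 load: inc=0.195266, refl=0.195266·1.000000=0.1953; V=0.461538+0.195266+0.195266=0.8521
k=4 src: inc=0.195266, refl=0.195266·0.846154=0.1652; V=0.656805+0.195266+0.165225=1.0173
k=5 load: inc=0.165225, refl=0.165225·1.000000=0.1652; V=0.852071+0.165225+0.165225=1.1825
k=6 src: inc=0.165225, refl=0.165225·0.846154=0.1398; V=1.017296+0.165225+0.139806=1.3223
k=7 load: inc=0.139806, refl=0.139806·1.000000=0.1398; V=1.182522+0.139806+0.139806=1.4621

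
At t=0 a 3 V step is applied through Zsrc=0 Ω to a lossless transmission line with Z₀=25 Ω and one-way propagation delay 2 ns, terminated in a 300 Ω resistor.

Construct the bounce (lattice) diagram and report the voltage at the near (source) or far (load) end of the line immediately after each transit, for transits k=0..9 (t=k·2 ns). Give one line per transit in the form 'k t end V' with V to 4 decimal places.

Γ_L=0.846154, Γ_S=-1.000000; launch V₁=3·25/25=3.000000
k=0 src: V=3.0000
k=1 load: inc=3.000000, refl=3.000000·0.846154=2.5385; V=0.000000+3.000000+2.538462=5.5385
k=2 src: inc=2.538462, refl=2.538462·-1.000000=-2.5385; V=3.000000+2.538462+-2.538462=3.0000
k=3 load: inc=-2.538462, refl=-2.538462·0.846154=-2.1479; V=5.538462+-2.538462+-2.147929=0.8521
k=4 src: inc=-2.147929, refl=-2.147929·-1.000000=2.1479; V=3.000000+-2.147929+2.147929=3.0000
k=5 load: inc=2.147929, refl=2.147929·0.846154=1.8175; V=0.852071+2.147929+1.817478=4.8175
k=6 src: inc=1.817478, refl=1.817478·-1.000000=-1.8175; V=3.000000+1.817478+-1.817478=3.0000
k=7 load: inc=-1.817478, refl=-1.817478·0.846154=-1.5379; V=4.817478+-1.817478+-1.537866=1.4621
k=8 src: inc=-1.537866, refl=-1.537866·-1.000000=1.5379; V=3.000000+-1.537866+1.537866=3.0000
k=9 load: inc=1.537866, refl=1.537866·0.846154=1.3013; V=1.462134+1.537866+1.301272=4.3013

0 0 source 3.0000
1 2 load 5.5385
2 4 source 3.0000
3 6 load 0.8521
4 8 source 3.0000
5 10 load 4.8175
6 12 source 3.0000
7 14 load 1.4621
8 16 source 3.0000
9 18 load 4.3013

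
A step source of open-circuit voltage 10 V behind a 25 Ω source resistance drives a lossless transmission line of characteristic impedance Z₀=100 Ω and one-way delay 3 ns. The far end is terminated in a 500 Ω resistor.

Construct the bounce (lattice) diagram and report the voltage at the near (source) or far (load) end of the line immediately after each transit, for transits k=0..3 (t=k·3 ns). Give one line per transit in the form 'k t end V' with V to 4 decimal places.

0 0 source 8.0000
1 3 load 13.3333
2 6 source 10.1333
3 9 load 8.0000

Γ_L=0.666667, Γ_S=-0.600000; launch V₁=10·100/125=8.000000
k=0 src: V=8.0000
k=1 load: inc=8.000000, refl=8.000000·0.666667=5.3333; V=0.000000+8.000000+5.333333=13.3333
k=2 src: inc=5.333333, refl=5.333333·-0.600000=-3.2000; V=8.000000+5.333333+-3.200000=10.1333
k=3 load: inc=-3.200000, refl=-3.200000·0.666667=-2.1333; V=13.333333+-3.200000+-2.133333=8.0000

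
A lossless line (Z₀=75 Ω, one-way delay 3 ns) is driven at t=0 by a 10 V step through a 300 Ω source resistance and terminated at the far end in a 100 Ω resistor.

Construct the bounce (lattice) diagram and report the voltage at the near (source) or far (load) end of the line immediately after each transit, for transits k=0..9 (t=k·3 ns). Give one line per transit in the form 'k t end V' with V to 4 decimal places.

0 0 source 2.0000
1 3 load 2.2857
2 6 source 2.4571
3 9 load 2.4816
4 12 source 2.4963
5 15 load 2.4984
6 18 source 2.4997
7 21 load 2.4999
8 24 source 2.5000
9 27 load 2.5000

Γ_L=0.142857, Γ_S=0.600000; launch V₁=10·75/375=2.000000
k=0 src: V=2.0000
k=1 load: inc=2.000000, refl=2.000000·0.142857=0.2857; V=0.000000+2.000000+0.285714=2.2857
k=2 src: inc=0.285714, refl=0.285714·0.600000=0.1714; V=2.000000+0.285714+0.171429=2.4571
k=3 load: inc=0.171429, refl=0.171429·0.142857=0.0245; V=2.285714+0.171429+0.024490=2.4816
k=4 src: inc=0.024490, refl=0.024490·0.600000=0.0147; V=2.457143+0.024490+0.014694=2.4963
k=5 load: inc=0.014694, refl=0.014694·0.142857=0.0021; V=2.481633+0.014694+0.002099=2.4984
k=6 src: inc=0.002099, refl=0.002099·0.600000=0.0013; V=2.496327+0.002099+0.001259=2.4997
k=7 load: inc=0.001259, refl=0.001259·0.142857=0.0002; V=2.498426+0.001259+0.000180=2.4999
k=8 src: inc=0.000180, refl=0.000180·0.600000=0.0001; V=2.499685+0.000180+0.000108=2.5000
k=9 load: inc=0.000108, refl=0.000108·0.142857=0.0000; V=2.499865+0.000108+0.000015=2.5000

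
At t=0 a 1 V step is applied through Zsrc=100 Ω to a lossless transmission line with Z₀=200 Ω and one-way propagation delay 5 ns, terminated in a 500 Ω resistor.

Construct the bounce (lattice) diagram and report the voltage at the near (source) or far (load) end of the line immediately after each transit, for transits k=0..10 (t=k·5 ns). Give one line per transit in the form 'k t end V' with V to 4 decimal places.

0 0 source 0.6667
1 5 load 0.9524
2 10 source 0.8571
3 15 load 0.8163
4 20 source 0.8299
5 25 load 0.8358
6 30 source 0.8338
7 35 load 0.8330
8 40 source 0.8333
9 45 load 0.8334
10 50 source 0.8333

Γ_L=0.428571, Γ_S=-0.333333; launch V₁=1·200/300=0.666667
k=0 src: V=0.6667
k=1 load: inc=0.666667, refl=0.666667·0.428571=0.2857; V=0.000000+0.666667+0.285714=0.9524
k=2 src: inc=0.285714, refl=0.285714·-0.333333=-0.0952; V=0.666667+0.285714+-0.095238=0.8571
k=3 load: inc=-0.095238, refl=-0.095238·0.428571=-0.0408; V=0.952381+-0.095238+-0.040816=0.8163
k=4 src: inc=-0.040816, refl=-0.040816·-0.333333=0.0136; V=0.857143+-0.040816+0.013605=0.8299
k=5 load: inc=0.013605, refl=0.013605·0.428571=0.0058; V=0.816327+0.013605+0.005831=0.8358
k=6 src: inc=0.005831, refl=0.005831·-0.333333=-0.0019; V=0.829932+0.005831+-0.001944=0.8338
k=7 load: inc=-0.001944, refl=-0.001944·0.428571=-0.0008; V=0.835763+-0.001944+-0.000833=0.8330
k=8 src: inc=-0.000833, refl=-0.000833·-0.333333=0.0003; V=0.833819+-0.000833+0.000278=0.8333
k=9 load: inc=0.000278, refl=0.000278·0.428571=0.0001; V=0.832986+0.000278+0.000119=0.8334
k=10 src: inc=0.000119, refl=0.000119·-0.333333=-0.0000; V=0.833264+0.000119+-0.000040=0.8333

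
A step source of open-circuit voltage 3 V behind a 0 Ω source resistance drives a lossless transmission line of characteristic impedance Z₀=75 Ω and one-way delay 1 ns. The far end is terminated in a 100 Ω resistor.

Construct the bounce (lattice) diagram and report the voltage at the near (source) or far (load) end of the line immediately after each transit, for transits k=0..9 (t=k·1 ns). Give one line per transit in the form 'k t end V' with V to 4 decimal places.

Γ_L=0.142857, Γ_S=-1.000000; launch V₁=3·75/75=3.000000
k=0 src: V=3.0000
k=1 load: inc=3.000000, refl=3.000000·0.142857=0.4286; V=0.000000+3.000000+0.428571=3.4286
k=2 src: inc=0.428571, refl=0.428571·-1.000000=-0.4286; V=3.000000+0.428571+-0.428571=3.0000
k=3 load: inc=-0.428571, refl=-0.428571·0.142857=-0.0612; V=3.428571+-0.428571+-0.061224=2.9388
k=4 src: inc=-0.061224, refl=-0.061224·-1.000000=0.0612; V=3.000000+-0.061224+0.061224=3.0000
k=5 load: inc=0.061224, refl=0.061224·0.142857=0.0087; V=2.938776+0.061224+0.008746=3.0087
k=6 src: inc=0.008746, refl=0.008746·-1.000000=-0.0087; V=3.000000+0.008746+-0.008746=3.0000
k=7 load: inc=-0.008746, refl=-0.008746·0.142857=-0.0012; V=3.008746+-0.008746+-0.001249=2.9988
k=8 src: inc=-0.001249, refl=-0.001249·-1.000000=0.0012; V=3.000000+-0.001249+0.001249=3.0000
k=9 load: inc=0.001249, refl=0.001249·0.142857=0.0002; V=2.998751+0.001249+0.000178=3.0002

0 0 source 3.0000
1 1 load 3.4286
2 2 source 3.0000
3 3 load 2.9388
4 4 source 3.0000
5 5 load 3.0087
6 6 source 3.0000
7 7 load 2.9988
8 8 source 3.0000
9 9 load 3.0002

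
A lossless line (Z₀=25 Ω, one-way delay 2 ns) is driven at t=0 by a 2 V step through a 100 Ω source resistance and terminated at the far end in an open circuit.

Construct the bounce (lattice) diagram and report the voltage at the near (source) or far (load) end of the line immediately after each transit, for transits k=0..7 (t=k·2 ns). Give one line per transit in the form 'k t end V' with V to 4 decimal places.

Γ_L=1.000000, Γ_S=0.600000; launch V₁=2·25/125=0.400000
k=0 src: V=0.4000
k=1 load: inc=0.400000, refl=0.400000·1.000000=0.4000; V=0.000000+0.400000+0.400000=0.8000
k=2 src: inc=0.400000, refl=0.400000·0.600000=0.2400; V=0.400000+0.400000+0.240000=1.0400
k=3 load: inc=0.240000, refl=0.240000·1.000000=0.2400; V=0.800000+0.240000+0.240000=1.2800
k=4 src: inc=0.240000, refl=0.240000·0.600000=0.1440; V=1.040000+0.240000+0.144000=1.4240
k=5 load: inc=0.144000, refl=0.144000·1.000000=0.1440; V=1.280000+0.144000+0.144000=1.5680
k=6 src: inc=0.144000, refl=0.144000·0.600000=0.0864; V=1.424000+0.144000+0.086400=1.6544
k=7 load: inc=0.086400, refl=0.086400·1.000000=0.0864; V=1.568000+0.086400+0.086400=1.7408

0 0 source 0.4000
1 2 load 0.8000
2 4 source 1.0400
3 6 load 1.2800
4 8 source 1.4240
5 10 load 1.5680
6 12 source 1.6544
7 14 load 1.7408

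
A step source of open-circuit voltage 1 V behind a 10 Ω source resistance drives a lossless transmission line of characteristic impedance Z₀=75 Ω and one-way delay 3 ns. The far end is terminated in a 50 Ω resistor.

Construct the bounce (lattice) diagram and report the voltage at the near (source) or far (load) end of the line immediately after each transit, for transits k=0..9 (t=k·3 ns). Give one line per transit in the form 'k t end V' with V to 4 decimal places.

0 0 source 0.8824
1 3 load 0.7059
2 6 source 0.8408
3 9 load 0.8138
4 12 source 0.8345
5 15 load 0.8304
6 18 source 0.8335
7 21 load 0.8329
8 24 source 0.8334
9 27 load 0.8333

Γ_L=-0.200000, Γ_S=-0.764706; launch V₁=1·75/85=0.882353
k=0 src: V=0.8824
k=1 load: inc=0.882353, refl=0.882353·-0.200000=-0.1765; V=0.000000+0.882353+-0.176471=0.7059
k=2 src: inc=-0.176471, refl=-0.176471·-0.764706=0.1349; V=0.882353+-0.176471+0.134948=0.8408
k=3 load: inc=0.134948, refl=0.134948·-0.200000=-0.0270; V=0.705882+0.134948+-0.026990=0.8138
k=4 src: inc=-0.026990, refl=-0.026990·-0.764706=0.0206; V=0.840830+-0.026990+0.020639=0.8345
k=5 load: inc=0.020639, refl=0.020639·-0.200000=-0.0041; V=0.813841+0.020639+-0.004128=0.8304
k=6 src: inc=-0.004128, refl=-0.004128·-0.764706=0.0032; V=0.834480+-0.004128+0.003157=0.8335
k=7 load: inc=0.003157, refl=0.003157·-0.200000=-0.0006; V=0.830352+0.003157+-0.000631=0.8329
k=8 src: inc=-0.000631, refl=-0.000631·-0.764706=0.0005; V=0.833509+-0.000631+0.000483=0.8334
k=9 load: inc=0.000483, refl=0.000483·-0.200000=-0.0001; V=0.832877+0.000483+-0.000097=0.8333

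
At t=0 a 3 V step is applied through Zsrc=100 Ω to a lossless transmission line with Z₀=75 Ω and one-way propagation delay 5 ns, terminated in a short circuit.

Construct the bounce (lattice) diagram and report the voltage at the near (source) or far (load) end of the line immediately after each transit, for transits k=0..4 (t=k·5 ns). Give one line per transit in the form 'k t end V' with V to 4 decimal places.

0 0 source 1.2857
1 5 load 0.0000
2 10 source -0.1837
3 15 load 0.0000
4 20 source 0.0262

Γ_L=-1.000000, Γ_S=0.142857; launch V₁=3·75/175=1.285714
k=0 src: V=1.2857
k=1 load: inc=1.285714, refl=1.285714·-1.000000=-1.2857; V=0.000000+1.285714+-1.285714=0.0000
k=2 src: inc=-1.285714, refl=-1.285714·0.142857=-0.1837; V=1.285714+-1.285714+-0.183673=-0.1837
k=3 load: inc=-0.183673, refl=-0.183673·-1.000000=0.1837; V=0.000000+-0.183673+0.183673=0.0000
k=4 src: inc=0.183673, refl=0.183673·0.142857=0.0262; V=-0.183673+0.183673+0.026239=0.0262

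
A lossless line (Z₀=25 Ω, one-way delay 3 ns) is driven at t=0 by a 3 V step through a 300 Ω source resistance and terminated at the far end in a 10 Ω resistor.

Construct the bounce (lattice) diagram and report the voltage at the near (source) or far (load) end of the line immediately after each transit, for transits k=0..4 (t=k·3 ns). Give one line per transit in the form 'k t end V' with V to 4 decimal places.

0 0 source 0.2308
1 3 load 0.1319
2 6 source 0.0482
3 9 load 0.0840
4 12 source 0.1144

Γ_L=-0.428571, Γ_S=0.846154; launch V₁=3·25/325=0.230769
k=0 src: V=0.2308
k=1 load: inc=0.230769, refl=0.230769·-0.428571=-0.0989; V=0.000000+0.230769+-0.098901=0.1319
k=2 src: inc=-0.098901, refl=-0.098901·0.846154=-0.0837; V=0.230769+-0.098901+-0.083686=0.0482
k=3 load: inc=-0.083686, refl=-0.083686·-0.428571=0.0359; V=0.131868+-0.083686+0.035865=0.0840
k=4 src: inc=0.035865, refl=0.035865·0.846154=0.0303; V=0.048183+0.035865+0.030348=0.1144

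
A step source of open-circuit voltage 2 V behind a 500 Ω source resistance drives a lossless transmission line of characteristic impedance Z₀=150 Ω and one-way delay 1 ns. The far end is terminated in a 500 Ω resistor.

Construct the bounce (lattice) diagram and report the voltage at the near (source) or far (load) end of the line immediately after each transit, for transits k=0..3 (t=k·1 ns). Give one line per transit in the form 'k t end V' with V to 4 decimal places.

0 0 source 0.4615
1 1 load 0.7101
2 2 source 0.8439
3 3 load 0.9159

Γ_L=0.538462, Γ_S=0.538462; launch V₁=2·150/650=0.461538
k=0 src: V=0.4615
k=1 load: inc=0.461538, refl=0.461538·0.538462=0.2485; V=0.000000+0.461538+0.248521=0.7101
k=2 src: inc=0.248521, refl=0.248521·0.538462=0.1338; V=0.461538+0.248521+0.133819=0.8439
k=3 load: inc=0.133819, refl=0.133819·0.538462=0.0721; V=0.710059+0.133819+0.072056=0.9159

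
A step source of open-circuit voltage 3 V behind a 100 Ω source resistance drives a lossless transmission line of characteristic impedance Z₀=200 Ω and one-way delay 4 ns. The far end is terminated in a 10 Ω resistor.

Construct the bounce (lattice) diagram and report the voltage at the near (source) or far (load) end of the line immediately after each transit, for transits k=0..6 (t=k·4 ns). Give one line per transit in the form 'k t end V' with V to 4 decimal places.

0 0 source 2.0000
1 4 load 0.1905
2 8 source 0.7937
3 12 load 0.2479
4 16 source 0.4298
5 20 load 0.2652
6 24 source 0.3201

Γ_L=-0.904762, Γ_S=-0.333333; launch V₁=3·200/300=2.000000
k=0 src: V=2.0000
k=1 load: inc=2.000000, refl=2.000000·-0.904762=-1.8095; V=0.000000+2.000000+-1.809524=0.1905
k=2 src: inc=-1.809524, refl=-1.809524·-0.333333=0.6032; V=2.000000+-1.809524+0.603175=0.7937
k=3 load: inc=0.603175, refl=0.603175·-0.904762=-0.5457; V=0.190476+0.603175+-0.545729=0.2479
k=4 src: inc=-0.545729, refl=-0.545729·-0.333333=0.1819; V=0.793651+-0.545729+0.181910=0.4298
k=5 load: inc=0.181910, refl=0.181910·-0.904762=-0.1646; V=0.247921+0.181910+-0.164585=0.2652
k=6 src: inc=-0.164585, refl=-0.164585·-0.333333=0.0549; V=0.429831+-0.164585+0.054862=0.3201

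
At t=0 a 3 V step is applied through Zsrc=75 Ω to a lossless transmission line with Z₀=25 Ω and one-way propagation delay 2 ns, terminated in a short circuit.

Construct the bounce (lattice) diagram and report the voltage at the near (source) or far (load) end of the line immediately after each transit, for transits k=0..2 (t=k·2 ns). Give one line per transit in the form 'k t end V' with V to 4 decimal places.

Γ_L=-1.000000, Γ_S=0.500000; launch V₁=3·25/100=0.750000
k=0 src: V=0.7500
k=1 load: inc=0.750000, refl=0.750000·-1.000000=-0.7500; V=0.000000+0.750000+-0.750000=0.0000
k=2 src: inc=-0.750000, refl=-0.750000·0.500000=-0.3750; V=0.750000+-0.750000+-0.375000=-0.3750

0 0 source 0.7500
1 2 load 0.0000
2 4 source -0.3750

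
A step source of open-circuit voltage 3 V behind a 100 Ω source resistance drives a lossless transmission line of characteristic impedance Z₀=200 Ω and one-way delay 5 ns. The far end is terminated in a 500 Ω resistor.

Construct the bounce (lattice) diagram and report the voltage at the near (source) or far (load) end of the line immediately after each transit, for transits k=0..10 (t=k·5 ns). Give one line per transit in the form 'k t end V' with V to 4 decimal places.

0 0 source 2.0000
1 5 load 2.8571
2 10 source 2.5714
3 15 load 2.4490
4 20 source 2.4898
5 25 load 2.5073
6 30 source 2.5015
7 35 load 2.4990
8 40 source 2.4998
9 45 load 2.5001
10 50 source 2.5000

Γ_L=0.428571, Γ_S=-0.333333; launch V₁=3·200/300=2.000000
k=0 src: V=2.0000
k=1 load: inc=2.000000, refl=2.000000·0.428571=0.8571; V=0.000000+2.000000+0.857143=2.8571
k=2 src: inc=0.857143, refl=0.857143·-0.333333=-0.2857; V=2.000000+0.857143+-0.285714=2.5714
k=3 load: inc=-0.285714, refl=-0.285714·0.428571=-0.1224; V=2.857143+-0.285714+-0.122449=2.4490
k=4 src: inc=-0.122449, refl=-0.122449·-0.333333=0.0408; V=2.571429+-0.122449+0.040816=2.4898
k=5 load: inc=0.040816, refl=0.040816·0.428571=0.0175; V=2.448980+0.040816+0.017493=2.5073
k=6 src: inc=0.017493, refl=0.017493·-0.333333=-0.0058; V=2.489796+0.017493+-0.005831=2.5015
k=7 load: inc=-0.005831, refl=-0.005831·0.428571=-0.0025; V=2.507289+-0.005831+-0.002499=2.4990
k=8 src: inc=-0.002499, refl=-0.002499·-0.333333=0.0008; V=2.501458+-0.002499+0.000833=2.4998
k=9 load: inc=0.000833, refl=0.000833·0.428571=0.0004; V=2.498959+0.000833+0.000357=2.5001
k=10 src: inc=0.000357, refl=0.000357·-0.333333=-0.0001; V=2.499792+0.000357+-0.000119=2.5000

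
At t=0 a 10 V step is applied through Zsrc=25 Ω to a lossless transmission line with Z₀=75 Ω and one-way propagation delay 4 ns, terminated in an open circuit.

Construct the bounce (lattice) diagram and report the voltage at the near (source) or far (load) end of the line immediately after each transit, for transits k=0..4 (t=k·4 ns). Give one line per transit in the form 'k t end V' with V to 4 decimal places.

Γ_L=1.000000, Γ_S=-0.500000; launch V₁=10·75/100=7.500000
k=0 src: V=7.5000
k=1 load: inc=7.500000, refl=7.500000·1.000000=7.5000; V=0.000000+7.500000+7.500000=15.0000
k=2 src: inc=7.500000, refl=7.500000·-0.500000=-3.7500; V=7.500000+7.500000+-3.750000=11.2500
k=3 load: inc=-3.750000, refl=-3.750000·1.000000=-3.7500; V=15.000000+-3.750000+-3.750000=7.5000
k=4 src: inc=-3.750000, refl=-3.750000·-0.500000=1.8750; V=11.250000+-3.750000+1.875000=9.3750

0 0 source 7.5000
1 4 load 15.0000
2 8 source 11.2500
3 12 load 7.5000
4 16 source 9.3750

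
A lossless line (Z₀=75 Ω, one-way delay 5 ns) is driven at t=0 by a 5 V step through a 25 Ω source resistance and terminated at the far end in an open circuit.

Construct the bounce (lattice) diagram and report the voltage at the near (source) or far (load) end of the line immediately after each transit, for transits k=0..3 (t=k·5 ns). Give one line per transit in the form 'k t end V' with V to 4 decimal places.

Γ_L=1.000000, Γ_S=-0.500000; launch V₁=5·75/100=3.750000
k=0 src: V=3.7500
k=1 load: inc=3.750000, refl=3.750000·1.000000=3.7500; V=0.000000+3.750000+3.750000=7.5000
k=2 src: inc=3.750000, refl=3.750000·-0.500000=-1.8750; V=3.750000+3.750000+-1.875000=5.6250
k=3 load: inc=-1.875000, refl=-1.875000·1.000000=-1.8750; V=7.500000+-1.875000+-1.875000=3.7500

0 0 source 3.7500
1 5 load 7.5000
2 10 source 5.6250
3 15 load 3.7500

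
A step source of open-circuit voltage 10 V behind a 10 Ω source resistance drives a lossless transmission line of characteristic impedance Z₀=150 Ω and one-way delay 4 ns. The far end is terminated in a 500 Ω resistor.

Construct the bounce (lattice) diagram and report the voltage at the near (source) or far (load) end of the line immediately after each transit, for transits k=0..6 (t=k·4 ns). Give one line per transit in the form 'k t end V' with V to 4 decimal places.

Γ_L=0.538462, Γ_S=-0.875000; launch V₁=10·150/160=9.375000
k=0 src: V=9.3750
k=1 load: inc=9.375000, refl=9.375000·0.538462=5.0481; V=0.000000+9.375000+5.048077=14.4231
k=2 src: inc=5.048077, refl=5.048077·-0.875000=-4.4171; V=9.375000+5.048077+-4.417067=10.0060
k=3 load: inc=-4.417067, refl=-4.417067·0.538462=-2.3784; V=14.423077+-4.417067+-2.378421=7.6276
k=4 src: inc=-2.378421, refl=-2.378421·-0.875000=2.0811; V=10.006010+-2.378421+2.081118=9.7087
k=5 load: inc=2.081118, refl=2.081118·0.538462=1.1206; V=7.627589+2.081118+1.120602=10.8293
k=6 src: inc=1.120602, refl=1.120602·-0.875000=-0.9805; V=9.708707+1.120602+-0.980527=9.8488

0 0 source 9.3750
1 4 load 14.4231
2 8 source 10.0060
3 12 load 7.6276
4 16 source 9.7087
5 20 load 10.8293
6 24 source 9.8488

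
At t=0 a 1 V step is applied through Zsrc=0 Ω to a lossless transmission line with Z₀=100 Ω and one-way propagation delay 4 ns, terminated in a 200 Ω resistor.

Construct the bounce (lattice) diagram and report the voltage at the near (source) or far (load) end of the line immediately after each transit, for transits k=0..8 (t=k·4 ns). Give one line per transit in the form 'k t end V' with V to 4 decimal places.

Γ_L=0.333333, Γ_S=-1.000000; launch V₁=1·100/100=1.000000
k=0 src: V=1.0000
k=1 load: inc=1.000000, refl=1.000000·0.333333=0.3333; V=0.000000+1.000000+0.333333=1.3333
k=2 src: inc=0.333333, refl=0.333333·-1.000000=-0.3333; V=1.000000+0.333333+-0.333333=1.0000
k=3 load: inc=-0.333333, refl=-0.333333·0.333333=-0.1111; V=1.333333+-0.333333+-0.111111=0.8889
k=4 src: inc=-0.111111, refl=-0.111111·-1.000000=0.1111; V=1.000000+-0.111111+0.111111=1.0000
k=5 load: inc=0.111111, refl=0.111111·0.333333=0.0370; V=0.888889+0.111111+0.037037=1.0370
k=6 src: inc=0.037037, refl=0.037037·-1.000000=-0.0370; V=1.000000+0.037037+-0.037037=1.0000
k=7 load: inc=-0.037037, refl=-0.037037·0.333333=-0.0123; V=1.037037+-0.037037+-0.012346=0.9877
k=8 src: inc=-0.012346, refl=-0.012346·-1.000000=0.0123; V=1.000000+-0.012346+0.012346=1.0000

0 0 source 1.0000
1 4 load 1.3333
2 8 source 1.0000
3 12 load 0.8889
4 16 source 1.0000
5 20 load 1.0370
6 24 source 1.0000
7 28 load 0.9877
8 32 source 1.0000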